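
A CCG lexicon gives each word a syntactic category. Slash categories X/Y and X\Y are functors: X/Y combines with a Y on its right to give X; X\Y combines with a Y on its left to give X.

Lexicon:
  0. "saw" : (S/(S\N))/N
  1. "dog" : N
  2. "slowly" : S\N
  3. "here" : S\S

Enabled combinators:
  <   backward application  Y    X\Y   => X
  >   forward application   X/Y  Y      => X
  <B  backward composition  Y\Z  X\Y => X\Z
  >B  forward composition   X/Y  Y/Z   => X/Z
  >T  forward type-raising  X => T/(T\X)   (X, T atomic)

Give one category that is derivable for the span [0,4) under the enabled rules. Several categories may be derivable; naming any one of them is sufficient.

S

[0,4] S   >
  [0,2] S/(S\N)   >
    [0,1] "saw" : (S/(S\N))/N
    [1,2] "dog" : N
  [2,4] S\N   <B
    [2,3] "slowly" : S\N
    [3,4] "here" : S\S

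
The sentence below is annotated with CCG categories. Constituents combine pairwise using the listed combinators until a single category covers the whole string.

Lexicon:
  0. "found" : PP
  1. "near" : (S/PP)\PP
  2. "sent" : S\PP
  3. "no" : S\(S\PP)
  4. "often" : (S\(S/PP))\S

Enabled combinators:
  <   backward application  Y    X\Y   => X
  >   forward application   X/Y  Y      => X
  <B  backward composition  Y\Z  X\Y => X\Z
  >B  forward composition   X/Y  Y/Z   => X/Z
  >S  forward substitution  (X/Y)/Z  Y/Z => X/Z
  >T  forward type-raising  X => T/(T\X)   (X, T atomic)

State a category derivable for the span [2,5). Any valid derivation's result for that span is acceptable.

[0,5] S   <
  [0,2] S/PP   <
    [0,1] "found" : PP
    [1,2] "near" : (S/PP)\PP
  [2,5] S\(S/PP)   <
    [2,4] S   <
      [2,3] "sent" : S\PP
      [3,4] "no" : S\(S\PP)
    [4,5] "often" : (S\(S/PP))\S

S\(S/PP)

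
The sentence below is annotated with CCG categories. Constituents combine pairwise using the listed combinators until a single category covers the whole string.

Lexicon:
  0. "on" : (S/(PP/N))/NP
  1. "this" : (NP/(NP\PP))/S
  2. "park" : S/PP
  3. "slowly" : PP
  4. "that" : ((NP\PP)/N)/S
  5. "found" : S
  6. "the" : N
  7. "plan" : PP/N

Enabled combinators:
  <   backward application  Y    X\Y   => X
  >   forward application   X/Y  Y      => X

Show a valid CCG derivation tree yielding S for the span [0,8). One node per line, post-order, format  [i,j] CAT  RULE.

[0,1] (S/(PP/N))/NP  lex  "on"
[1,2] (NP/(NP\PP))/S  lex  "this"
[2,3] S/PP  lex  "park"
[3,4] PP  lex  "slowly"
[2,4] S  >  k=3
[1,4] NP/(NP\PP)  >  k=2
[4,5] ((NP\PP)/N)/S  lex  "that"
[5,6] S  lex  "found"
[4,6] (NP\PP)/N  >  k=5
[6,7] N  lex  "the"
[4,7] NP\PP  >  k=6
[1,7] NP  >  k=4
[0,7] S/(PP/N)  >  k=1
[7,8] PP/N  lex  "plan"
[0,8] S  >  k=7

[0,8] S   >
  [0,7] S/(PP/N)   >
    [0,1] "on" : (S/(PP/N))/NP
    [1,7] NP   >
      [1,4] NP/(NP\PP)   >
        [1,2] "this" : (NP/(NP\PP))/S
        [2,4] S   >
          [2,3] "park" : S/PP
          [3,4] "slowly" : PP
      [4,7] NP\PP   >
        [4,6] (NP\PP)/N   >
          [4,5] "that" : ((NP\PP)/N)/S
          [5,6] "found" : S
        [6,7] "the" : N
  [7,8] "plan" : PP/N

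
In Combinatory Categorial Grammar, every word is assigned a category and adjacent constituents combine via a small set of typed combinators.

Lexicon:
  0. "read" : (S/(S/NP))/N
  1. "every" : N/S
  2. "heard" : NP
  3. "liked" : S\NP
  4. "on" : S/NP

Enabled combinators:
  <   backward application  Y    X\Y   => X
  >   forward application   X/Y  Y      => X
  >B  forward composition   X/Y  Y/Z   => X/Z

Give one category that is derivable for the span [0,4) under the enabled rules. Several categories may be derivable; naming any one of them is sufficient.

[0,5] S   >
  [0,4] S/(S/NP)   >
    [0,1] "read" : (S/(S/NP))/N
    [1,4] N   >
      [1,2] "every" : N/S
      [2,4] S   <
        [2,3] "heard" : NP
        [3,4] "liked" : S\NP
  [4,5] "on" : S/NP

S/(S/NP)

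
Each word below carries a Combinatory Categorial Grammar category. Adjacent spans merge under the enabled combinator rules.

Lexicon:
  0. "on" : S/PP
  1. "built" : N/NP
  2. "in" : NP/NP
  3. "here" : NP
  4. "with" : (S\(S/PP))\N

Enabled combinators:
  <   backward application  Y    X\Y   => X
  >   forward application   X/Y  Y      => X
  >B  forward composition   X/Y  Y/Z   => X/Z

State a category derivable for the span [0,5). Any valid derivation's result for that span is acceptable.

S

[0,5] S   <
  [0,1] "on" : S/PP
  [1,5] S\(S/PP)   <
    [1,4] N   >
      [1,3] N/NP   >B
        [1,2] "built" : N/NP
        [2,3] "in" : NP/NP
      [3,4] "here" : NP
    [4,5] "with" : (S\(S/PP))\N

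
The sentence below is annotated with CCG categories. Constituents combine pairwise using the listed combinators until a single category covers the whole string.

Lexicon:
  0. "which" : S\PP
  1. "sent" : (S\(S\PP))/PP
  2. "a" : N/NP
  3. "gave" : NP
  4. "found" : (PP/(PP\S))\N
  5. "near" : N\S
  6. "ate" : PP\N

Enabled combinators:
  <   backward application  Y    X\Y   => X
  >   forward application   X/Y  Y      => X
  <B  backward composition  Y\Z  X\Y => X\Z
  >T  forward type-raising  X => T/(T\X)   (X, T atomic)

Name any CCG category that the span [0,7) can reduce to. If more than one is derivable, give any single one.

[0,7] S   <
  [0,1] "which" : S\PP
  [1,7] S\(S\PP)   >
    [1,2] "sent" : (S\(S\PP))/PP
    [2,7] PP   >
      [2,5] PP/(PP\S)   <
        [2,4] N   >
          [2,3] "a" : N/NP
          [3,4] "gave" : NP
        [4,5] "found" : (PP/(PP\S))\N
      [5,7] PP\S   <B
        [5,6] "near" : N\S
        [6,7] "ate" : PP\N

S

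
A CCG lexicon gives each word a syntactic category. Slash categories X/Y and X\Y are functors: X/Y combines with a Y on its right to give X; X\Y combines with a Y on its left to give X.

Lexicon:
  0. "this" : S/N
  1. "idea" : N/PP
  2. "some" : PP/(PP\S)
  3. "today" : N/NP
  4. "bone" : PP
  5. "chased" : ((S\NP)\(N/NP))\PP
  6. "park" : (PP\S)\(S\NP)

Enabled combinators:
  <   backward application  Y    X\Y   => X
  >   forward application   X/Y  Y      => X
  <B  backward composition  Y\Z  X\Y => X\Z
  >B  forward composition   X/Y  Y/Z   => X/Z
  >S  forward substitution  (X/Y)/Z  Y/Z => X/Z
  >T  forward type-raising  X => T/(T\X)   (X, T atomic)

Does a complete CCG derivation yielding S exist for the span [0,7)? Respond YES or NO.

YES

[0,7] S   >
  [0,1] "this" : S/N
  [1,7] N   >
    [1,2] "idea" : N/PP
    [2,7] PP   >
      [2,3] "some" : PP/(PP\S)
      [3,7] PP\S   <
        [3,6] S\NP   <
          [3,4] "today" : N/NP
          [4,6] (S\NP)\(N/NP)   <
            [4,5] "bone" : PP
            [5,6] "chased" : ((S\NP)\(N/NP))\PP
        [6,7] "park" : (PP\S)\(S\NP)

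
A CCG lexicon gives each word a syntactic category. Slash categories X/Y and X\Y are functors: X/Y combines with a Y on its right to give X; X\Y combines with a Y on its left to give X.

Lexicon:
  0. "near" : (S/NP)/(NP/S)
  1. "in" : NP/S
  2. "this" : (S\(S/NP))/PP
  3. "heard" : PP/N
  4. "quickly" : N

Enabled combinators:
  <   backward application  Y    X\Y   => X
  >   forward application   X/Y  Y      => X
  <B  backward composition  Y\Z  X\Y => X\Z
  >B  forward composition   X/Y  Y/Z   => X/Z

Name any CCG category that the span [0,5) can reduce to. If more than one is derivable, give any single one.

[0,5] S   <
  [0,2] S/NP   >
    [0,1] "near" : (S/NP)/(NP/S)
    [1,2] "in" : NP/S
  [2,5] S\(S/NP)   >
    [2,3] "this" : (S\(S/NP))/PP
    [3,5] PP   >
      [3,4] "heard" : PP/N
      [4,5] "quickly" : N

S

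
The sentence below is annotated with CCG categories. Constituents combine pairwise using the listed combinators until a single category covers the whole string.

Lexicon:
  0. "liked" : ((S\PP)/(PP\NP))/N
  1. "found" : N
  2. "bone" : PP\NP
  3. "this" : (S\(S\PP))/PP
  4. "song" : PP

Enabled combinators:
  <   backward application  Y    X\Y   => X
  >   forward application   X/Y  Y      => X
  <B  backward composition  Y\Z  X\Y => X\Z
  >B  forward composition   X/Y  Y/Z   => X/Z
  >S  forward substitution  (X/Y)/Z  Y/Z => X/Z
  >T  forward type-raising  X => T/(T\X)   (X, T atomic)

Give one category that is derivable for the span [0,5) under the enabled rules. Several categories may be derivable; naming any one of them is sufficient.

S

[0,5] S   <
  [0,3] S\PP   >
    [0,2] (S\PP)/(PP\NP)   >
      [0,1] "liked" : ((S\PP)/(PP\NP))/N
      [1,2] "found" : N
    [2,3] "bone" : PP\NP
  [3,5] S\(S\PP)   >
    [3,4] "this" : (S\(S\PP))/PP
    [4,5] "song" : PP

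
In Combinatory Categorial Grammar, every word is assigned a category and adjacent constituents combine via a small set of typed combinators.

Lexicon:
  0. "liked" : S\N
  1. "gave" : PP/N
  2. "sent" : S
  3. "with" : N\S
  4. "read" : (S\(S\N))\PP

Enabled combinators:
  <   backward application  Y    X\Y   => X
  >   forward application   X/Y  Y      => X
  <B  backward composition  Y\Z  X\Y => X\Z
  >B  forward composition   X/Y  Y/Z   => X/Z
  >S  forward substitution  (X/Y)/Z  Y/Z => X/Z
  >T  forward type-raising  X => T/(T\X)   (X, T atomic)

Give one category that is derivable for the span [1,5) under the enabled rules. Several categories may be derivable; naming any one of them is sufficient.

S\(S\N)

[0,5] S   <
  [0,1] "liked" : S\N
  [1,5] S\(S\N)   <
    [1,4] PP   >
      [1,2] "gave" : PP/N
      [2,4] N   >
        [2,3] N/(N\S)   >T
          [2,3] "sent" : S
        [3,4] "with" : N\S
    [4,5] "read" : (S\(S\N))\PP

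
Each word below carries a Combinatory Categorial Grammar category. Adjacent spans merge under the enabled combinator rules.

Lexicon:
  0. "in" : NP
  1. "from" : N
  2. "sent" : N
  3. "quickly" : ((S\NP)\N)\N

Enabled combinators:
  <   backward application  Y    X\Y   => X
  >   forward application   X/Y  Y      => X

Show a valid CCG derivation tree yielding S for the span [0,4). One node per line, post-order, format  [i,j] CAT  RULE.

[0,4] S   <
  [0,1] "in" : NP
  [1,4] S\NP   <
    [1,2] "from" : N
    [2,4] (S\NP)\N   <
      [2,3] "sent" : N
      [3,4] "quickly" : ((S\NP)\N)\N

[0,1] NP  lex  "in"
[1,2] N  lex  "from"
[2,3] N  lex  "sent"
[3,4] ((S\NP)\N)\N  lex  "quickly"
[2,4] (S\NP)\N  <  k=3
[1,4] S\NP  <  k=2
[0,4] S  <  k=1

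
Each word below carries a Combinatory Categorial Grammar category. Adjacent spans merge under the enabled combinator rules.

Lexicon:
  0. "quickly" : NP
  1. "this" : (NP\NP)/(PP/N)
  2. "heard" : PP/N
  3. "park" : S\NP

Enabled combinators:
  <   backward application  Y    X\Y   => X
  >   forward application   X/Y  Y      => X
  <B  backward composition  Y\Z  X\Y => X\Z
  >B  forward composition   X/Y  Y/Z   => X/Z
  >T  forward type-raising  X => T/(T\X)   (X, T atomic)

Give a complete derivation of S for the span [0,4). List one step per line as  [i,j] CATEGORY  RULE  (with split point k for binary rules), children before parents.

[0,4] S   <
  [0,1] "quickly" : NP
  [1,4] S\NP   <B
    [1,3] NP\NP   >
      [1,2] "this" : (NP\NP)/(PP/N)
      [2,3] "heard" : PP/N
    [3,4] "park" : S\NP

[0,1] NP  lex  "quickly"
[1,2] (NP\NP)/(PP/N)  lex  "this"
[2,3] PP/N  lex  "heard"
[1,3] NP\NP  >  k=2
[3,4] S\NP  lex  "park"
[1,4] S\NP  <B  k=3
[0,4] S  <  k=1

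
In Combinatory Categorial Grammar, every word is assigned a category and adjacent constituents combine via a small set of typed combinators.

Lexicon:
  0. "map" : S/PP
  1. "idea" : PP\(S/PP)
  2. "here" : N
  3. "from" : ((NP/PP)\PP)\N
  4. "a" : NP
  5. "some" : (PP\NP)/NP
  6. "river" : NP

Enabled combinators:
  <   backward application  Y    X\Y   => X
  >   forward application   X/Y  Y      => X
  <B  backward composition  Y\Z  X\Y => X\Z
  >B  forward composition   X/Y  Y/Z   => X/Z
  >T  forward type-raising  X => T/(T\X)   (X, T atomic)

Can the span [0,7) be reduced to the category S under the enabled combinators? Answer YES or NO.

NO

S/PP PP\(S/PP) N ((NP/PP)\PP)\N NP (PP\NP)/NP NP
CKY chart[0,7] = {N/(N\NP), NP, NP/(NP\NP), NP/(PP\PP), PP/(PP\NP), S/(S\NP)}; S ∉ chart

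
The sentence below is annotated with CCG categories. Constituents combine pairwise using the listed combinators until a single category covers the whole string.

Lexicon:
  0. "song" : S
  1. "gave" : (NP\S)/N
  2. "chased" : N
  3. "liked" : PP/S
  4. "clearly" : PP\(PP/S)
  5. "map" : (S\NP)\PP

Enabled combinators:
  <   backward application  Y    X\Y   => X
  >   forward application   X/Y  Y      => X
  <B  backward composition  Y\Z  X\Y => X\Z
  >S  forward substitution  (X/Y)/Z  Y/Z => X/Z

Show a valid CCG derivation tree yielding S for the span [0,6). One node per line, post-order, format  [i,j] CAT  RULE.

[0,1] S  lex  "song"
[1,2] (NP\S)/N  lex  "gave"
[2,3] N  lex  "chased"
[1,3] NP\S  >  k=2
[0,3] NP  <  k=1
[3,4] PP/S  lex  "liked"
[4,5] PP\(PP/S)  lex  "clearly"
[3,5] PP  <  k=4
[5,6] (S\NP)\PP  lex  "map"
[3,6] S\NP  <  k=5
[0,6] S  <  k=3

[0,6] S   <
  [0,3] NP   <
    [0,1] "song" : S
    [1,3] NP\S   >
      [1,2] "gave" : (NP\S)/N
      [2,3] "chased" : N
  [3,6] S\NP   <
    [3,5] PP   <
      [3,4] "liked" : PP/S
      [4,5] "clearly" : PP\(PP/S)
    [5,6] "map" : (S\NP)\PP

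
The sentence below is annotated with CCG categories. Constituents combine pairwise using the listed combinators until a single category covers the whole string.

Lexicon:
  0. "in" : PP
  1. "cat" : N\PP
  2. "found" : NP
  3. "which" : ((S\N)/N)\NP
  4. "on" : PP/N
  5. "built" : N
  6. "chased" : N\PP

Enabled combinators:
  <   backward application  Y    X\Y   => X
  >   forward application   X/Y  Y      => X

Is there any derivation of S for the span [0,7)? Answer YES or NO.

YES

[0,7] S   <
  [0,2] N   <
    [0,1] "in" : PP
    [1,2] "cat" : N\PP
  [2,7] S\N   >
    [2,4] (S\N)/N   <
      [2,3] "found" : NP
      [3,4] "which" : ((S\N)/N)\NP
    [4,7] N   <
      [4,6] PP   >
        [4,5] "on" : PP/N
        [5,6] "built" : N
      [6,7] "chased" : N\PP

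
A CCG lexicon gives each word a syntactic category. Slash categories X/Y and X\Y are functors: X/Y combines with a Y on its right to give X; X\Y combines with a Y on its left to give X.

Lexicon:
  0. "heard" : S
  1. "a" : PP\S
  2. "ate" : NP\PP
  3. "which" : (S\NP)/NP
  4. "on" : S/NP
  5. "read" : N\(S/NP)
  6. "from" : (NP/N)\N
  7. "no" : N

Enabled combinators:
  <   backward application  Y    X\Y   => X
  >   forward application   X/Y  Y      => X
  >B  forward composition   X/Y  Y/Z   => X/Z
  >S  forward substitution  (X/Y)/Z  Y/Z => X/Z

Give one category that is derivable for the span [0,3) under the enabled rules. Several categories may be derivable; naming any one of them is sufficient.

NP

[0,8] S   <
  [0,3] NP   <
    [0,2] PP   <
      [0,1] "heard" : S
      [1,2] "a" : PP\S
    [2,3] "ate" : NP\PP
  [3,8] S\NP   >
    [3,4] "which" : (S\NP)/NP
    [4,8] NP   >
      [4,7] NP/N   <
        [4,6] N   <
          [4,5] "on" : S/NP
          [5,6] "read" : N\(S/NP)
        [6,7] "from" : (NP/N)\N
      [7,8] "no" : N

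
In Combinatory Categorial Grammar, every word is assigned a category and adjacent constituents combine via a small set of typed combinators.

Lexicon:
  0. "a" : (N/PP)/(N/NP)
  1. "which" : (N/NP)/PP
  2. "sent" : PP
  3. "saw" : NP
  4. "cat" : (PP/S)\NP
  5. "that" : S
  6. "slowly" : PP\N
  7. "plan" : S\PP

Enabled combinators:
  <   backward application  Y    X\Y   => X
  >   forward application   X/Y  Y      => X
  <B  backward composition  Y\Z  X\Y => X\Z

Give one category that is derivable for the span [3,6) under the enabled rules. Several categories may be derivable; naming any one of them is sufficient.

PP

[0,8] S   <
  [0,6] N   >
    [0,3] N/PP   >
      [0,1] "a" : (N/PP)/(N/NP)
      [1,3] N/NP   >
        [1,2] "which" : (N/NP)/PP
        [2,3] "sent" : PP
    [3,6] PP   >
      [3,5] PP/S   <
        [3,4] "saw" : NP
        [4,5] "cat" : (PP/S)\NP
      [5,6] "that" : S
  [6,8] S\N   <B
    [6,7] "slowly" : PP\N
    [7,8] "plan" : S\PP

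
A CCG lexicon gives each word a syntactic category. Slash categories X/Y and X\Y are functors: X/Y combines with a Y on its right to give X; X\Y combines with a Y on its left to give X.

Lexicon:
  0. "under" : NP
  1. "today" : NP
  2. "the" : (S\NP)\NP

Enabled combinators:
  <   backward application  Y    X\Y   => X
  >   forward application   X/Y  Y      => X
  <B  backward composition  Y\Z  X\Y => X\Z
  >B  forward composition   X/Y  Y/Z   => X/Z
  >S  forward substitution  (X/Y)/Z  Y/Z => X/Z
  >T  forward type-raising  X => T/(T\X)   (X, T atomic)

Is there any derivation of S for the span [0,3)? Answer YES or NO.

[0,3] S   >
  [0,1] S/(S\NP)   >T
    [0,1] "under" : NP
  [1,3] S\NP   <
    [1,2] "today" : NP
    [2,3] "the" : (S\NP)\NP

YES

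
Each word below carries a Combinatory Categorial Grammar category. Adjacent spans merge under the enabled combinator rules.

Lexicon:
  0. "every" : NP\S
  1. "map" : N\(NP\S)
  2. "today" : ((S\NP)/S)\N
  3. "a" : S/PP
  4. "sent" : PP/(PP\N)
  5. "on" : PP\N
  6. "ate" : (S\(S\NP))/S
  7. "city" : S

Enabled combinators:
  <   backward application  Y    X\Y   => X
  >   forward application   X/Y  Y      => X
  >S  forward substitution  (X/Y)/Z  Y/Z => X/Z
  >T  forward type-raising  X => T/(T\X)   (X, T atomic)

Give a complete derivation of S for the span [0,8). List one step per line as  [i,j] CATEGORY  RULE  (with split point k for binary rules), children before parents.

[0,1] NP\S  lex  "every"
[1,2] N\(NP\S)  lex  "map"
[0,2] N  <  k=1
[2,3] ((S\NP)/S)\N  lex  "today"
[0,3] (S\NP)/S  <  k=2
[3,4] S/PP  lex  "a"
[4,5] PP/(PP\N)  lex  "sent"
[5,6] PP\N  lex  "on"
[4,6] PP  >  k=5
[3,6] S  >  k=4
[0,6] S\NP  >  k=3
[6,7] (S\(S\NP))/S  lex  "ate"
[7,8] S  lex  "city"
[6,8] S\(S\NP)  >  k=7
[0,8] S  <  k=6

[0,8] S   <
  [0,6] S\NP   >
    [0,3] (S\NP)/S   <
      [0,2] N   <
        [0,1] "every" : NP\S
        [1,2] "map" : N\(NP\S)
      [2,3] "today" : ((S\NP)/S)\N
    [3,6] S   >
      [3,4] "a" : S/PP
      [4,6] PP   >
        [4,5] "sent" : PP/(PP\N)
        [5,6] "on" : PP\N
  [6,8] S\(S\NP)   >
    [6,7] "ate" : (S\(S\NP))/S
    [7,8] "city" : S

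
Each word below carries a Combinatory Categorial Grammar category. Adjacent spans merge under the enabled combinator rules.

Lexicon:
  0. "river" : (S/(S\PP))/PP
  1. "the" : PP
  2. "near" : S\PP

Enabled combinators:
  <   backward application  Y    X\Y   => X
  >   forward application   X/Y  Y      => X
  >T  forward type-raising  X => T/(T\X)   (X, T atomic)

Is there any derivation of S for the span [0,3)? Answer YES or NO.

[0,3] S   >
  [0,2] S/(S\PP)   >
    [0,1] "river" : (S/(S\PP))/PP
    [1,2] "the" : PP
  [2,3] "near" : S\PP

YES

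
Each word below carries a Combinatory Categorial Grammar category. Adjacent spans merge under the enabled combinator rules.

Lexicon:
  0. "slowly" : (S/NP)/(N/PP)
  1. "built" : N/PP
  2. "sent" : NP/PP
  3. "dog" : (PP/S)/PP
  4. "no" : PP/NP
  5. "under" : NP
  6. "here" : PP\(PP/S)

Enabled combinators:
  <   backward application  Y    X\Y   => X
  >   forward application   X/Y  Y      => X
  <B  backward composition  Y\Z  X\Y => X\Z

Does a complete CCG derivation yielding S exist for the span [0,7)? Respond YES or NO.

[0,7] S   >
  [0,2] S/NP   >
    [0,1] "slowly" : (S/NP)/(N/PP)
    [1,2] "built" : N/PP
  [2,7] NP   >
    [2,3] "sent" : NP/PP
    [3,7] PP   <
      [3,6] PP/S   >
        [3,4] "dog" : (PP/S)/PP
        [4,6] PP   >
          [4,5] "no" : PP/NP
          [5,6] "under" : NP
      [6,7] "here" : PP\(PP/S)

YES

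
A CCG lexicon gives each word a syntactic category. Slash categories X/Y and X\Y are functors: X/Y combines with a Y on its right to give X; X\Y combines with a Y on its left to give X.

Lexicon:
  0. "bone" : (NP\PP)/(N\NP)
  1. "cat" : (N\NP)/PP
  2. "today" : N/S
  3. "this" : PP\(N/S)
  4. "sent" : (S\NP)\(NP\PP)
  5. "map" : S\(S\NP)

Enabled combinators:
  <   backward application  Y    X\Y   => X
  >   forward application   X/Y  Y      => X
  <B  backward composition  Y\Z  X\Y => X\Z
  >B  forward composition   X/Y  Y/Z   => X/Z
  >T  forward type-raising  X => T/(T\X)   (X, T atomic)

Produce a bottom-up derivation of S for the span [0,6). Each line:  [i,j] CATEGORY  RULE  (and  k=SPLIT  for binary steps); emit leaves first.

[0,6] S   <
  [0,5] S\NP   <
    [0,4] NP\PP   >
      [0,1] "bone" : (NP\PP)/(N\NP)
      [1,4] N\NP   >
        [1,2] "cat" : (N\NP)/PP
        [2,4] PP   <
          [2,3] "today" : N/S
          [3,4] "this" : PP\(N/S)
    [4,5] "sent" : (S\NP)\(NP\PP)
  [5,6] "map" : S\(S\NP)

[0,1] (NP\PP)/(N\NP)  lex  "bone"
[1,2] (N\NP)/PP  lex  "cat"
[2,3] N/S  lex  "today"
[3,4] PP\(N/S)  lex  "this"
[2,4] PP  <  k=3
[1,4] N\NP  >  k=2
[0,4] NP\PP  >  k=1
[4,5] (S\NP)\(NP\PP)  lex  "sent"
[0,5] S\NP  <  k=4
[5,6] S\(S\NP)  lex  "map"
[0,6] S  <  k=5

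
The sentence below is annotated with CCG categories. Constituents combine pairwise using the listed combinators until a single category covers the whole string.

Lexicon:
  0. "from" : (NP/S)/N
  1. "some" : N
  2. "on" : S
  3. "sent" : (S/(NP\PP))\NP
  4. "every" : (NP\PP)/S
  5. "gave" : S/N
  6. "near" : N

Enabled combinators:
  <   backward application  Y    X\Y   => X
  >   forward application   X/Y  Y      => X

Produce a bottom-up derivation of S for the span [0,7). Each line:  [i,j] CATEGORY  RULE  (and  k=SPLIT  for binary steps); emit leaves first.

[0,7] S   >
  [0,4] S/(NP\PP)   <
    [0,3] NP   >
      [0,2] NP/S   >
        [0,1] "from" : (NP/S)/N
        [1,2] "some" : N
      [2,3] "on" : S
    [3,4] "sent" : (S/(NP\PP))\NP
  [4,7] NP\PP   >
    [4,5] "every" : (NP\PP)/S
    [5,7] S   >
      [5,6] "gave" : S/N
      [6,7] "near" : N

[0,1] (NP/S)/N  lex  "from"
[1,2] N  lex  "some"
[0,2] NP/S  >  k=1
[2,3] S  lex  "on"
[0,3] NP  >  k=2
[3,4] (S/(NP\PP))\NP  lex  "sent"
[0,4] S/(NP\PP)  <  k=3
[4,5] (NP\PP)/S  lex  "every"
[5,6] S/N  lex  "gave"
[6,7] N  lex  "near"
[5,7] S  >  k=6
[4,7] NP\PP  >  k=5
[0,7] S  >  k=4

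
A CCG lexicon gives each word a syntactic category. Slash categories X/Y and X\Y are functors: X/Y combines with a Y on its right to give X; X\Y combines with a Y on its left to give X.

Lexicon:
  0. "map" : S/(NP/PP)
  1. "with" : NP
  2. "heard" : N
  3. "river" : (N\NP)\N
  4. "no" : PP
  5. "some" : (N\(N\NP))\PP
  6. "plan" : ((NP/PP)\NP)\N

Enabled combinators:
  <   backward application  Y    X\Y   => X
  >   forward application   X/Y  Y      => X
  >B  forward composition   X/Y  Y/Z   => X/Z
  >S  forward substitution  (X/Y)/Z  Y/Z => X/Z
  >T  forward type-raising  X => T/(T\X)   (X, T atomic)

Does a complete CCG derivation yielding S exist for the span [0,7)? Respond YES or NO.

YES

[0,7] S   >
  [0,1] "map" : S/(NP/PP)
  [1,7] NP/PP   <
    [1,2] "with" : NP
    [2,7] (NP/PP)\NP   <
      [2,6] N   <
        [2,4] N\NP   <
          [2,3] "heard" : N
          [3,4] "river" : (N\NP)\N
        [4,6] N\(N\NP)   <
          [4,5] "no" : PP
          [5,6] "some" : (N\(N\NP))\PP
      [6,7] "plan" : ((NP/PP)\NP)\N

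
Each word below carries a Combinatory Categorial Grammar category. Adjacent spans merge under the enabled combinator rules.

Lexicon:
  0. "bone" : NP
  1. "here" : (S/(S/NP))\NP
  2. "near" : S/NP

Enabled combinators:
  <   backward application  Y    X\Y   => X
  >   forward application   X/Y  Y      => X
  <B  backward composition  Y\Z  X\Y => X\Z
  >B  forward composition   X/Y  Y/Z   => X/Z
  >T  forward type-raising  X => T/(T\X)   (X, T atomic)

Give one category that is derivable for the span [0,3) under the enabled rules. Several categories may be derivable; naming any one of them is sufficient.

[0,3] S   >
  [0,2] S/(S/NP)   <
    [0,1] "bone" : NP
    [1,2] "here" : (S/(S/NP))\NP
  [2,3] "near" : S/NP

S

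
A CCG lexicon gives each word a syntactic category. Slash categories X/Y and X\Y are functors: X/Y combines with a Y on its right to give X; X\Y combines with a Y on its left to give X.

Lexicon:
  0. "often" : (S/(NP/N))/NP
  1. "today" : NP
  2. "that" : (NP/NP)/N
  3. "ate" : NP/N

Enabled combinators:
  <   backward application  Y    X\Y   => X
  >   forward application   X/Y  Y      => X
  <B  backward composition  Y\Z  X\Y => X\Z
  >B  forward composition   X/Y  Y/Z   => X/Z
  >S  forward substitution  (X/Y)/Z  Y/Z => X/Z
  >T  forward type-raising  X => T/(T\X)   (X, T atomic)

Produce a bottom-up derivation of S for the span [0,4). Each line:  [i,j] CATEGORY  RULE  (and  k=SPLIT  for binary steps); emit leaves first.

[0,1] (S/(NP/N))/NP  lex  "often"
[1,2] NP  lex  "today"
[0,2] S/(NP/N)  >  k=1
[2,3] (NP/NP)/N  lex  "that"
[3,4] NP/N  lex  "ate"
[2,4] NP/N  >S  k=3
[0,4] S  >  k=2

[0,4] S   >
  [0,2] S/(NP/N)   >
    [0,1] "often" : (S/(NP/N))/NP
    [1,2] "today" : NP
  [2,4] NP/N   >S
    [2,3] "that" : (NP/NP)/N
    [3,4] "ate" : NP/N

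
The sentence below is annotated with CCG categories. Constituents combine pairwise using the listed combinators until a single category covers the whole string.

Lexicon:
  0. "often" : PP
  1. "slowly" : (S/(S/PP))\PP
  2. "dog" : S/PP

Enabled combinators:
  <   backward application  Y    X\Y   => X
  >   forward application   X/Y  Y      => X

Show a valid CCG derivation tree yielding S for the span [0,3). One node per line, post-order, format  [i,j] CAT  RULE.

[0,1] PP  lex  "often"
[1,2] (S/(S/PP))\PP  lex  "slowly"
[0,2] S/(S/PP)  <  k=1
[2,3] S/PP  lex  "dog"
[0,3] S  >  k=2

[0,3] S   >
  [0,2] S/(S/PP)   <
    [0,1] "often" : PP
    [1,2] "slowly" : (S/(S/PP))\PP
  [2,3] "dog" : S/PP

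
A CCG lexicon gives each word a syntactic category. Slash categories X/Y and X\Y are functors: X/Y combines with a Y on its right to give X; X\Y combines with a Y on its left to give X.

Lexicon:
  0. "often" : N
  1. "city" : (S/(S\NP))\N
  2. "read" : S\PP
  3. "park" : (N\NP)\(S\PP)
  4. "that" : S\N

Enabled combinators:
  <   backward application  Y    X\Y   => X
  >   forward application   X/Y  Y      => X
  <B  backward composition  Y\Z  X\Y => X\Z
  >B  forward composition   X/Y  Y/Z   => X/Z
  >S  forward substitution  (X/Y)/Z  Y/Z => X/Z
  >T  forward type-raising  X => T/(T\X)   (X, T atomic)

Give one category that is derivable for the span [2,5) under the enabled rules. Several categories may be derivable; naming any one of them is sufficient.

[0,5] S   >
  [0,2] S/(S\NP)   <
    [0,1] "often" : N
    [1,2] "city" : (S/(S\NP))\N
  [2,5] S\NP   <B
    [2,4] N\NP   <
      [2,3] "read" : S\PP
      [3,4] "park" : (N\NP)\(S\PP)
    [4,5] "that" : S\N

S\NP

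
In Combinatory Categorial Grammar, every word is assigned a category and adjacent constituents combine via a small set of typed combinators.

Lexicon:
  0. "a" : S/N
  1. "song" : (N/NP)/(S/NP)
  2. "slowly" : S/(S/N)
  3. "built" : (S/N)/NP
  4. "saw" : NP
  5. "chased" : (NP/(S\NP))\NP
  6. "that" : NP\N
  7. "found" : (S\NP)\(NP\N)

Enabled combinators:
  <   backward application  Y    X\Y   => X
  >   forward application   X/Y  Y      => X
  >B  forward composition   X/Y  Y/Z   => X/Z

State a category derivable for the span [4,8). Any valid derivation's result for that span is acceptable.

[0,8] S   >
  [0,1] "a" : S/N
  [1,8] N   >
    [1,4] N/NP   >
      [1,2] "song" : (N/NP)/(S/NP)
      [2,4] S/NP   >B
        [2,3] "slowly" : S/(S/N)
        [3,4] "built" : (S/N)/NP
    [4,8] NP   >
      [4,6] NP/(S\NP)   <
        [4,5] "saw" : NP
        [5,6] "chased" : (NP/(S\NP))\NP
      [6,8] S\NP   <
        [6,7] "that" : NP\N
        [7,8] "found" : (S\NP)\(NP\N)

NP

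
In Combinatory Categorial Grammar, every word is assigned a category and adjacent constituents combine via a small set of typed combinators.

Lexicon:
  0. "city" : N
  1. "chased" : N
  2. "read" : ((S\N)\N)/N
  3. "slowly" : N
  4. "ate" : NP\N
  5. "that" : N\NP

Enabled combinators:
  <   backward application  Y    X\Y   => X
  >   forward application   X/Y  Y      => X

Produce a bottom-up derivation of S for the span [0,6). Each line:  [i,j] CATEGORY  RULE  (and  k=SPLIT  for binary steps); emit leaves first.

[0,1] N  lex  "city"
[1,2] N  lex  "chased"
[2,3] ((S\N)\N)/N  lex  "read"
[3,4] N  lex  "slowly"
[4,5] NP\N  lex  "ate"
[3,5] NP  <  k=4
[5,6] N\NP  lex  "that"
[3,6] N  <  k=5
[2,6] (S\N)\N  >  k=3
[1,6] S\N  <  k=2
[0,6] S  <  k=1

[0,6] S   <
  [0,1] "city" : N
  [1,6] S\N   <
    [1,2] "chased" : N
    [2,6] (S\N)\N   >
      [2,3] "read" : ((S\N)\N)/N
      [3,6] N   <
        [3,5] NP   <
          [3,4] "slowly" : N
          [4,5] "ate" : NP\N
        [5,6] "that" : N\NP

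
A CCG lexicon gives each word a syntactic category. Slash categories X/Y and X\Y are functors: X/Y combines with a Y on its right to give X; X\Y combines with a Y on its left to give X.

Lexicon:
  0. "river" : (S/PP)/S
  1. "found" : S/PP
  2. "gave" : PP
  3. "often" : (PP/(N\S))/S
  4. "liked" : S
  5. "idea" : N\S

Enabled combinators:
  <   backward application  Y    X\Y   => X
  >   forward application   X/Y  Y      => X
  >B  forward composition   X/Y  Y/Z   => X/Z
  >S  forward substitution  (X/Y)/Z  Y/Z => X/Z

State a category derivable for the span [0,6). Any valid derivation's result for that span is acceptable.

S

[0,6] S   >
  [0,3] S/PP   >
    [0,1] "river" : (S/PP)/S
    [1,3] S   >
      [1,2] "found" : S/PP
      [2,3] "gave" : PP
  [3,6] PP   >
    [3,5] PP/(N\S)   >
      [3,4] "often" : (PP/(N\S))/S
      [4,5] "liked" : S
    [5,6] "idea" : N\S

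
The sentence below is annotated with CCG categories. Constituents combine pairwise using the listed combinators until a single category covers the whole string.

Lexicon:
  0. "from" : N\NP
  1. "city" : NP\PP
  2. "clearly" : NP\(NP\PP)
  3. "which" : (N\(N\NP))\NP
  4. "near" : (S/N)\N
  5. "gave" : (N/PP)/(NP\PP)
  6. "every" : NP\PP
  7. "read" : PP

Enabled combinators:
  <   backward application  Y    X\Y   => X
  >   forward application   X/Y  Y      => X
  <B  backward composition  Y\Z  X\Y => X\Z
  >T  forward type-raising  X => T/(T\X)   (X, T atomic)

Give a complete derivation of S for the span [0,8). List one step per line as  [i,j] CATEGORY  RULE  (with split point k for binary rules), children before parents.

[0,8] S   >
  [0,5] S/N   <
    [0,4] N   <
      [0,1] "from" : N\NP
      [1,4] N\(N\NP)   <
        [1,3] NP   <
          [1,2] "city" : NP\PP
          [2,3] "clearly" : NP\(NP\PP)
        [3,4] "which" : (N\(N\NP))\NP
    [4,5] "near" : (S/N)\N
  [5,8] N   >
    [5,7] N/PP   >
      [5,6] "gave" : (N/PP)/(NP\PP)
      [6,7] "every" : NP\PP
    [7,8] "read" : PP

[0,1] N\NP  lex  "from"
[1,2] NP\PP  lex  "city"
[2,3] NP\(NP\PP)  lex  "clearly"
[1,3] NP  <  k=2
[3,4] (N\(N\NP))\NP  lex  "which"
[1,4] N\(N\NP)  <  k=3
[0,4] N  <  k=1
[4,5] (S/N)\N  lex  "near"
[0,5] S/N  <  k=4
[5,6] (N/PP)/(NP\PP)  lex  "gave"
[6,7] NP\PP  lex  "every"
[5,7] N/PP  >  k=6
[7,8] PP  lex  "read"
[5,8] N  >  k=7
[0,8] S  >  k=5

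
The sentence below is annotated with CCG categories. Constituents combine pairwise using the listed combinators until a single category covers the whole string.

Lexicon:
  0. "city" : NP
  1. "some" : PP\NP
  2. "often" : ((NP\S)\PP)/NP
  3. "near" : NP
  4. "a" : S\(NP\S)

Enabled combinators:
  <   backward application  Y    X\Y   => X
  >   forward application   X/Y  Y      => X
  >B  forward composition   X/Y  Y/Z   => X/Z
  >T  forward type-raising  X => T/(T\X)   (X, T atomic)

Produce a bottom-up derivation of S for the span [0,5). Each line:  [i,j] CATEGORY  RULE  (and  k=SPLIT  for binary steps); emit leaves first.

[0,5] S   <
  [0,4] NP\S   <
    [0,2] PP   <
      [0,1] "city" : NP
      [1,2] "some" : PP\NP
    [2,4] (NP\S)\PP   >
      [2,3] "often" : ((NP\S)\PP)/NP
      [3,4] "near" : NP
  [4,5] "a" : S\(NP\S)

[0,1] NP  lex  "city"
[1,2] PP\NP  lex  "some"
[0,2] PP  <  k=1
[2,3] ((NP\S)\PP)/NP  lex  "often"
[3,4] NP  lex  "near"
[2,4] (NP\S)\PP  >  k=3
[0,4] NP\S  <  k=2
[4,5] S\(NP\S)  lex  "a"
[0,5] S  <  k=4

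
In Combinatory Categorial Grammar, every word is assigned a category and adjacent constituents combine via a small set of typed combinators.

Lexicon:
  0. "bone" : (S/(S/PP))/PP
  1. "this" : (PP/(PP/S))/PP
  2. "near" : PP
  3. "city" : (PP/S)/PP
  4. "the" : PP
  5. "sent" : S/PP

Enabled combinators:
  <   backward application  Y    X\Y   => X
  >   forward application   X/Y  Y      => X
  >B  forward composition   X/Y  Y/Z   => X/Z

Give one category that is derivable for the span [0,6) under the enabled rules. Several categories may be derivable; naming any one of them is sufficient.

S

[0,6] S   >
  [0,5] S/(S/PP)   >
    [0,1] "bone" : (S/(S/PP))/PP
    [1,5] PP   >
      [1,3] PP/(PP/S)   >
        [1,2] "this" : (PP/(PP/S))/PP
        [2,3] "near" : PP
      [3,5] PP/S   >
        [3,4] "city" : (PP/S)/PP
        [4,5] "the" : PP
  [5,6] "sent" : S/PP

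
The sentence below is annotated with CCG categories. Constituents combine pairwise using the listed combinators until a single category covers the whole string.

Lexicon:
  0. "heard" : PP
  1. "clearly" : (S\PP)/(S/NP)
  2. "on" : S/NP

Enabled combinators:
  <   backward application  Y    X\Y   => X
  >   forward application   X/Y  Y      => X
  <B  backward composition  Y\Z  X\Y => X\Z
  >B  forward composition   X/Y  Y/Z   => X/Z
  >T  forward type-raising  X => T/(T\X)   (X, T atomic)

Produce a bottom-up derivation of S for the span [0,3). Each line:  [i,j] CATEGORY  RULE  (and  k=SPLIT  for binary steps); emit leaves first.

[0,3] S   <
  [0,1] "heard" : PP
  [1,3] S\PP   >
    [1,2] "clearly" : (S\PP)/(S/NP)
    [2,3] "on" : S/NP

[0,1] PP  lex  "heard"
[1,2] (S\PP)/(S/NP)  lex  "clearly"
[2,3] S/NP  lex  "on"
[1,3] S\PP  >  k=2
[0,3] S  <  k=1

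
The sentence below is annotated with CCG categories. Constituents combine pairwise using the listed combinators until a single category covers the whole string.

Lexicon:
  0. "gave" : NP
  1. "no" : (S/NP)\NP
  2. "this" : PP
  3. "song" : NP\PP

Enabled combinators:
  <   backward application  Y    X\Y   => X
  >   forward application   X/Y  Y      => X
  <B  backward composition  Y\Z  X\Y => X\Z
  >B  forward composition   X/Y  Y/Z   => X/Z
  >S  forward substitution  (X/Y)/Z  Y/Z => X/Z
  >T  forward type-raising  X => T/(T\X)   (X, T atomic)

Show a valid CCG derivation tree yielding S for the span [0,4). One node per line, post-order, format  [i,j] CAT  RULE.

[0,1] NP  lex  "gave"
[1,2] (S/NP)\NP  lex  "no"
[0,2] S/NP  <  k=1
[2,3] PP  lex  "this"
[3,4] NP\PP  lex  "song"
[2,4] NP  <  k=3
[0,4] S  >  k=2

[0,4] S   >
  [0,2] S/NP   <
    [0,1] "gave" : NP
    [1,2] "no" : (S/NP)\NP
  [2,4] NP   <
    [2,3] "this" : PP
    [3,4] "song" : NP\PP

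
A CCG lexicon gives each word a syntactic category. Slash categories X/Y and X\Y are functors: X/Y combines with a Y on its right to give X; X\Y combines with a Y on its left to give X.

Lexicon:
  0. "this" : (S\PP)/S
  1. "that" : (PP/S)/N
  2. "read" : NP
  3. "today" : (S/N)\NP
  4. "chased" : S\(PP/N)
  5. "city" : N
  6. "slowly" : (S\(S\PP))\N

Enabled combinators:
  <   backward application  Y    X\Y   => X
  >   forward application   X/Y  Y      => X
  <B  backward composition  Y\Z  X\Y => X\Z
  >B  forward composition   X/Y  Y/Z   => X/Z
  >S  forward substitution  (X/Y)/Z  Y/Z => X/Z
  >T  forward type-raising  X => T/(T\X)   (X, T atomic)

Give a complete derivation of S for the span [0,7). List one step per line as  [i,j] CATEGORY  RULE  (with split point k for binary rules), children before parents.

[0,1] (S\PP)/S  lex  "this"
[1,2] (PP/S)/N  lex  "that"
[2,3] NP  lex  "read"
[3,4] (S/N)\NP  lex  "today"
[2,4] S/N  <  k=3
[1,4] PP/N  >S  k=2
[4,5] S\(PP/N)  lex  "chased"
[1,5] S  <  k=4
[0,5] S\PP  >  k=1
[5,6] N  lex  "city"
[6,7] (S\(S\PP))\N  lex  "slowly"
[5,7] S\(S\PP)  <  k=6
[0,7] S  <  k=5

[0,7] S   <
  [0,5] S\PP   >
    [0,1] "this" : (S\PP)/S
    [1,5] S   <
      [1,4] PP/N   >S
        [1,2] "that" : (PP/S)/N
        [2,4] S/N   <
          [2,3] "read" : NP
          [3,4] "today" : (S/N)\NP
      [4,5] "chased" : S\(PP/N)
  [5,7] S\(S\PP)   <
    [5,6] "city" : N
    [6,7] "slowly" : (S\(S\PP))\N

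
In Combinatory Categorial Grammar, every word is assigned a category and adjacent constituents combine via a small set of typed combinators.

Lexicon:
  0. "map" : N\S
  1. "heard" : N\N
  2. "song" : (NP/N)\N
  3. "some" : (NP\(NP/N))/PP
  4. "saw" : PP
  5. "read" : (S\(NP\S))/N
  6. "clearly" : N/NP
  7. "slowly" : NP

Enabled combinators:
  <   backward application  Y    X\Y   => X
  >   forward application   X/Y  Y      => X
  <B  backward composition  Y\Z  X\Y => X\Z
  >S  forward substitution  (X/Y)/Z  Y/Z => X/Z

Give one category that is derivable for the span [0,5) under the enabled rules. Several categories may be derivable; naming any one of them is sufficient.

[0,8] S   <
  [0,5] NP\S   <B
    [0,2] N\S   <B
      [0,1] "map" : N\S
      [1,2] "heard" : N\N
    [2,5] NP\N   <B
      [2,3] "song" : (NP/N)\N
      [3,5] NP\(NP/N)   >
        [3,4] "some" : (NP\(NP/N))/PP
        [4,5] "saw" : PP
  [5,8] S\(NP\S)   >
    [5,6] "read" : (S\(NP\S))/N
    [6,8] N   >
      [6,7] "clearly" : N/NP
      [7,8] "slowly" : NP

NP\S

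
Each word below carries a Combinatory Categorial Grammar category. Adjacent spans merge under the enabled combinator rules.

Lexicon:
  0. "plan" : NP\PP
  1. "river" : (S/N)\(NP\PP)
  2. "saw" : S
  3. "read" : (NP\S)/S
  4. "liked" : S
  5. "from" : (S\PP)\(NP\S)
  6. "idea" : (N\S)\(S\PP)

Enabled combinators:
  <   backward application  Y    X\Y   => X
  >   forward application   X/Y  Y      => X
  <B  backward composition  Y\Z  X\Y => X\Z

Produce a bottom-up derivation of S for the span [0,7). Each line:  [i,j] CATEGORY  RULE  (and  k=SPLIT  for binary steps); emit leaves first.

[0,7] S   >
  [0,2] S/N   <
    [0,1] "plan" : NP\PP
    [1,2] "river" : (S/N)\(NP\PP)
  [2,7] N   <
    [2,3] "saw" : S
    [3,7] N\S   <
      [3,6] S\PP   <
        [3,5] NP\S   >
          [3,4] "read" : (NP\S)/S
          [4,5] "liked" : S
        [5,6] "from" : (S\PP)\(NP\S)
      [6,7] "idea" : (N\S)\(S\PP)

[0,1] NP\PP  lex  "plan"
[1,2] (S/N)\(NP\PP)  lex  "river"
[0,2] S/N  <  k=1
[2,3] S  lex  "saw"
[3,4] (NP\S)/S  lex  "read"
[4,5] S  lex  "liked"
[3,5] NP\S  >  k=4
[5,6] (S\PP)\(NP\S)  lex  "from"
[3,6] S\PP  <  k=5
[6,7] (N\S)\(S\PP)  lex  "idea"
[3,7] N\S  <  k=6
[2,7] N  <  k=3
[0,7] S  >  k=2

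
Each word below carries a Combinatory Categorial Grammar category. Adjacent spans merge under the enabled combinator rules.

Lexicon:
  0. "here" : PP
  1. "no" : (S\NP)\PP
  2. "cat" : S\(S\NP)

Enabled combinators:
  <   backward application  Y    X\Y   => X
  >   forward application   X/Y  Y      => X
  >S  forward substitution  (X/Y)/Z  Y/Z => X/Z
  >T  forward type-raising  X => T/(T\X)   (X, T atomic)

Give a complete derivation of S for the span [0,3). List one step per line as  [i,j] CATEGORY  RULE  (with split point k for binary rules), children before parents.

[0,1] PP  lex  "here"
[1,2] (S\NP)\PP  lex  "no"
[0,2] S\NP  <  k=1
[2,3] S\(S\NP)  lex  "cat"
[0,3] S  <  k=2

[0,3] S   <
  [0,2] S\NP   <
    [0,1] "here" : PP
    [1,2] "no" : (S\NP)\PP
  [2,3] "cat" : S\(S\NP)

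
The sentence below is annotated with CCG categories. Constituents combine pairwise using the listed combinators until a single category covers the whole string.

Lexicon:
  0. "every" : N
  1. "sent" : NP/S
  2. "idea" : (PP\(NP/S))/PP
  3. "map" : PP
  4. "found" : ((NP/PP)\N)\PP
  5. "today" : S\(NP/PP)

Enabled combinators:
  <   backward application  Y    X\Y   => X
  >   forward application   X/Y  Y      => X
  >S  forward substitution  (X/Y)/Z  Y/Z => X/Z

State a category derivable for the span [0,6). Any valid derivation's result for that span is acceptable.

S

[0,6] S   <
  [0,5] NP/PP   <
    [0,1] "every" : N
    [1,5] (NP/PP)\N   <
      [1,4] PP   <
        [1,2] "sent" : NP/S
        [2,4] PP\(NP/S)   >
          [2,3] "idea" : (PP\(NP/S))/PP
          [3,4] "map" : PP
      [4,5] "found" : ((NP/PP)\N)\PP
  [5,6] "today" : S\(NP/PP)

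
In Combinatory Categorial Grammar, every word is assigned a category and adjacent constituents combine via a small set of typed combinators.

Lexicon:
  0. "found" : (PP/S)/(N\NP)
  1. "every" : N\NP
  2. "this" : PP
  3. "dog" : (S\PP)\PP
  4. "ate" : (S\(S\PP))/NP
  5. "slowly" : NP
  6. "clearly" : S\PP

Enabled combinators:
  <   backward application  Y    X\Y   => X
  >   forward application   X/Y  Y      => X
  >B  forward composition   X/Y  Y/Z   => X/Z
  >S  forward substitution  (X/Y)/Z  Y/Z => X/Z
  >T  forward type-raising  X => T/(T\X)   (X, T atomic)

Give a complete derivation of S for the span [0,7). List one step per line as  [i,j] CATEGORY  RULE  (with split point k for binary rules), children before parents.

[0,1] (PP/S)/(N\NP)  lex  "found"
[1,2] N\NP  lex  "every"
[0,2] PP/S  >  k=1
[2,3] PP  lex  "this"
[3,4] (S\PP)\PP  lex  "dog"
[2,4] S\PP  <  k=3
[4,5] (S\(S\PP))/NP  lex  "ate"
[5,6] NP  lex  "slowly"
[4,6] S\(S\PP)  >  k=5
[2,6] S  <  k=4
[0,6] PP  >  k=2
[6,7] S\PP  lex  "clearly"
[0,7] S  <  k=6

[0,7] S   <
  [0,6] PP   >
    [0,2] PP/S   >
      [0,1] "found" : (PP/S)/(N\NP)
      [1,2] "every" : N\NP
    [2,6] S   <
      [2,4] S\PP   <
        [2,3] "this" : PP
        [3,4] "dog" : (S\PP)\PP
      [4,6] S\(S\PP)   >
        [4,5] "ate" : (S\(S\PP))/NP
        [5,6] "slowly" : NP
  [6,7] "clearly" : S\PP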